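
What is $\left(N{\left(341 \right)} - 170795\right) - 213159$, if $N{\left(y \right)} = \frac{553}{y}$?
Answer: $- \frac{130927761}{341} \approx -3.8395 \cdot 10^{5}$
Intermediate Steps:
$\left(N{\left(341 \right)} - 170795\right) - 213159 = \left(\frac{553}{341} - 170795\right) - 213159 = - \frac{58240542}{341} - 213159 = - \frac{130927761}{341}$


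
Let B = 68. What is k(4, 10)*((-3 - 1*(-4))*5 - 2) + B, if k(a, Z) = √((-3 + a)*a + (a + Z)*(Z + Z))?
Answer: 68 + 6*√71 ≈ 118.56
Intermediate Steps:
k(a, Z) = √(a*(-3 + a) + 2*Z*(Z + a)) (k(a, Z) = √(a*(-3 + a) + (Z + a)*(2*Z)) = √(a*(-3 + a) + 2*Z*(Z + a)))
k(4, 10)*((-3 - 1*(-4))*5 - 2) + B = √(4² - 3*4 + 2*10² + 2*10*4)*((-3 - 1*(-4))*5 - 2) + 68 = √(16 - 12 + 2*100 + 80)*((-3 + 4)*5 - 2) + 68 = √(16 - 12 + 200 + 80)*(1*5 - 2) + 68 = √284*(5 - 2) + 68 = (2*√71)*3 + 68 = 6*√71 + 68 = 68 + 6*√71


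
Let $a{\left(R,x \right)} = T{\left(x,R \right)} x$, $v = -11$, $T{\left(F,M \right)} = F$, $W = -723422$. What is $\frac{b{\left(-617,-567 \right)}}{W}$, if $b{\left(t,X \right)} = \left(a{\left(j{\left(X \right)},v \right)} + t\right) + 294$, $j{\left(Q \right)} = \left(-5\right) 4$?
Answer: $\frac{101}{361711} \approx 0.00027923$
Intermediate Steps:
$j{\left(Q \right)} = -20$
$a{\left(R,x \right)} = x^{2}$ ($a{\left(R,x \right)} = x x = x^{2}$)
$b{\left(t,X \right)} = 415 + t$ ($b{\left(t,X \right)} = \left(\left(-11\right)^{2} + t\right) + 294 = \left(121 + t\right) + 294 = 415 + t$)
$\frac{b{\left(-617,-567 \right)}}{W} = \frac{415 - 617}{-723422} = \left(-202\right) \left(- \frac{1}{723422}\right) = \frac{101}{361711}$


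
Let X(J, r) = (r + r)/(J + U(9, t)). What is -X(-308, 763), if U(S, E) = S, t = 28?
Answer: 1526/299 ≈ 5.1037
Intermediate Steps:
X(J, r) = 2*r/(9 + J) (X(J, r) = (r + r)/(J + 9) = (2*r)/(9 + J) = 2*r/(9 + J))
-X(-308, 763) = -2*763/(9 - 308) = -2*763/(-299) = -2*763*(-1)/299 = -1*(-1526/299) = 1526/299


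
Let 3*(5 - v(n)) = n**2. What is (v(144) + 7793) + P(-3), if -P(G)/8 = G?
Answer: 910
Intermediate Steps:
v(n) = 5 - n**2/3
P(G) = -8*G
(v(144) + 7793) + P(-3) = ((5 - 1/3*144**2) + 7793) - 8*(-3) = ((5 - 1/3*20736) + 7793) + 24 = ((5 - 6912) + 7793) + 24 = (-6907 + 7793) + 24 = 886 + 24 = 910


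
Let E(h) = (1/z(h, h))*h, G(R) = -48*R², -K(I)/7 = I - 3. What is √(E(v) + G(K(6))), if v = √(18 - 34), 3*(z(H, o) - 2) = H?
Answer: √(-3577236 + 234*I)/13 ≈ 0.0047585 + 145.49*I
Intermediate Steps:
z(H, o) = 2 + H/3
K(I) = 21 - 7*I (K(I) = -7*(I - 3) = -7*(-3 + I) = 21 - 7*I)
v = 4*I (v = √(-16) = 4*I ≈ 4.0*I)
E(h) = h/(2 + h/3) (E(h) = (1/(2 + h/3))*h = h/(2 + h/3))
√(E(v) + G(K(6))) = √(3*(4*I)/(6 + 4*I) - 48*(21 - 7*6)²) = √(3*(4*I)*((6 - 4*I)/52) - 48*(21 - 42)²) = √(3*I*(6 - 4*I)/13 - 48*(-21)²) = √(3*I*(6 - 4*I)/13 - 48*441) = √(3*I*(6 - 4*I)/13 - 21168) = √(-21168 + 3*I*(6 - 4*I)/13)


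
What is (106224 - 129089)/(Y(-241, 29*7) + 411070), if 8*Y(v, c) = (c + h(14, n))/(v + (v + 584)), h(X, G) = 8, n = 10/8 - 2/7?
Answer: -18657840/335433331 ≈ -0.055623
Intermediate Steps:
n = 27/28 (n = 10*(1/8) - 2*1/7 = 5/4 - 2/7 = 27/28 ≈ 0.96429)
Y(v, c) = (8 + c)/(8*(584 + 2*v)) (Y(v, c) = ((c + 8)/(v + (v + 584)))/8 = ((8 + c)/(v + (584 + v)))/8 = ((8 + c)/(584 + 2*v))/8 = (8 + c)/(8*(584 + 2*v)))
(106224 - 129089)/(Y(-241, 29*7) + 411070) = (106224 - 129089)/((8 + 29*7)/(16*(292 - 241)) + 411070) = -22865/((1/16)*(8 + 203)/51 + 411070) = -22865/((1/16)*(1/51)*211 + 411070) = -22865/(211/816 + 411070) = -22865/335433331/816 = -22865*816/335433331 = -18657840/335433331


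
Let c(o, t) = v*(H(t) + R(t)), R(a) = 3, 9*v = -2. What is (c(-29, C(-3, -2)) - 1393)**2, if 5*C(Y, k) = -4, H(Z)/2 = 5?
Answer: 157828969/81 ≈ 1.9485e+6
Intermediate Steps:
v = -2/9 (v = (1/9)*(-2) = -2/9 ≈ -0.22222)
H(Z) = 10 (H(Z) = 2*5 = 10)
C(Y, k) = -4/5 (C(Y, k) = (1/5)*(-4) = -4/5)
c(o, t) = -26/9 (c(o, t) = -2*(10 + 3)/9 = -2/9*13 = -26/9)
(c(-29, C(-3, -2)) - 1393)**2 = (-26/9 - 1393)**2 = (-12563/9)**2 = 157828969/81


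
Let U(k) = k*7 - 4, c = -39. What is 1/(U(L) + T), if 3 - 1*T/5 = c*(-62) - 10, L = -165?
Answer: -1/13184 ≈ -7.5849e-5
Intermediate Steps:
U(k) = -4 + 7*k (U(k) = 7*k - 4 = -4 + 7*k)
T = -12025 (T = 15 - 5*(-39*(-62) - 10) = 15 - 5*(2418 - 10) = 15 - 5*2408 = 15 - 12040 = -12025)
1/(U(L) + T) = 1/((-4 + 7*(-165)) - 12025) = 1/((-4 - 1155) - 12025) = 1/(-1159 - 12025) = 1/(-13184) = -1/13184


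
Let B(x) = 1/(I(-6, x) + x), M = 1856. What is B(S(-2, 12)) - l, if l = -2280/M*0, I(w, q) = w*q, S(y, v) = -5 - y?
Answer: 1/15 ≈ 0.066667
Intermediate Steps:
I(w, q) = q*w
B(x) = -1/(5*x) (B(x) = 1/(x*(-6) + x) = 1/(-6*x + x) = 1/(-5*x) = -1/(5*x))
l = 0 (l = -2280/1856*0 = -2280*1/1856*0 = -285/232*0 = 0)
B(S(-2, 12)) - l = -1/(5*(-5 - 1*(-2))) - 1*0 = -1/(5*(-5 + 2)) + 0 = -⅕/(-3) + 0 = -⅕*(-⅓) + 0 = 1/15 + 0 = 1/15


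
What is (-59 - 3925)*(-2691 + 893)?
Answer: 7163232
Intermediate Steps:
(-59 - 3925)*(-2691 + 893) = -3984*(-1798) = 7163232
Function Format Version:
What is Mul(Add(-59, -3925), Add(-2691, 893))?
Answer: 7163232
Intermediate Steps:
Mul(Add(-59, -3925), Add(-2691, 893)) = Mul(-3984, -1798) = 7163232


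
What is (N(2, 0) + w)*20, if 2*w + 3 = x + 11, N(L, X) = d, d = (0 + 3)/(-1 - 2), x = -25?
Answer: -190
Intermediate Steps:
d = -1 (d = 3/(-3) = 3*(-1/3) = -1)
N(L, X) = -1
w = -17/2 (w = -3/2 + (-25 + 11)/2 = -3/2 + (1/2)*(-14) = -3/2 - 7 = -17/2 ≈ -8.5000)
(N(2, 0) + w)*20 = (-1 - 17/2)*20 = -19/2*20 = -190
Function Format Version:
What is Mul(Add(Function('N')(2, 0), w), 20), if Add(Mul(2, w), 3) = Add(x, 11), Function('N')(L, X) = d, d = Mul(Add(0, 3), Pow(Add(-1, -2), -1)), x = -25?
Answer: -190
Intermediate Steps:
d = -1 (d = Mul(3, Pow(-3, -1)) = Mul(3, Rational(-1, 3)) = -1)
Function('N')(L, X) = -1
w = Rational(-17, 2) (w = Add(Rational(-3, 2), Mul(Rational(1, 2), Add(-25, 11))) = Add(Rational(-3, 2), Mul(Rational(1, 2), -14)) = Add(Rational(-3, 2), -7) = Rational(-17, 2) ≈ -8.5000)
Mul(Add(Function('N')(2, 0), w), 20) = Mul(Add(-1, Rational(-17, 2)), 20) = Mul(Rational(-19, 2), 20) = -190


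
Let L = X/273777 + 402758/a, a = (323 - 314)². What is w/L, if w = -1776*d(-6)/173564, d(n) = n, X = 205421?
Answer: 19692232056/1595089551554399 ≈ 1.2346e-5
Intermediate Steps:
a = 81 (a = 9² = 81)
L = 36760838689/7391979 (L = 205421/273777 + 402758/81 = 36760838689/7391979 ≈ 4973.1)
w = 2664/43391 (w = -1776*(-6)/173564 = 10656*(1/173564) = 2664/43391 ≈ 0.061395)
w/L = 2664/(43391*(36760838689/7391979)) = (2664/43391)*(7391979/36760838689) = 19692232056/1595089551554399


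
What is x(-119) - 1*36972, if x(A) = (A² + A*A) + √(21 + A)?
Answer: -8650 + 7*I*√2 ≈ -8650.0 + 9.8995*I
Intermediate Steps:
x(A) = √(21 + A) + 2*A² (x(A) = (A² + A²) + √(21 + A) = 2*A² + √(21 + A) = √(21 + A) + 2*A²)
x(-119) - 1*36972 = (√(21 - 119) + 2*(-119)²) - 1*36972 = (√(-98) + 2*14161) - 36972 = (7*I*√2 + 28322) - 36972 = (28322 + 7*I*√2) - 36972 = -8650 + 7*I*√2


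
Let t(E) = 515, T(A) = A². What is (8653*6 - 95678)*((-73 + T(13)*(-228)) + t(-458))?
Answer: 1666818400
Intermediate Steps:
(8653*6 - 95678)*((-73 + T(13)*(-228)) + t(-458)) = (8653*6 - 95678)*((-73 + 13²*(-228)) + 515) = (51918 - 95678)*((-73 + 169*(-228)) + 515) = -43760*((-73 - 38532) + 515) = -43760*(-38605 + 515) = -43760*(-38090) = 1666818400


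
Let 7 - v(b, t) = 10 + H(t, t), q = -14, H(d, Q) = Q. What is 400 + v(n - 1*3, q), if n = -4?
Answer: 411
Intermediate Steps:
v(b, t) = -3 - t (v(b, t) = 7 - (10 + t) = 7 + (-10 - t) = -3 - t)
400 + v(n - 1*3, q) = 400 + (-3 - 1*(-14)) = 400 + (-3 + 14) = 400 + 11 = 411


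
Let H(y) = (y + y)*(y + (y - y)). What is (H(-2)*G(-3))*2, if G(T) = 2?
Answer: 32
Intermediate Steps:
H(y) = 2*y² (H(y) = (2*y)*(y + 0) = (2*y)*y = 2*y²)
(H(-2)*G(-3))*2 = ((2*(-2)²)*2)*2 = ((2*4)*2)*2 = (8*2)*2 = 16*2 = 32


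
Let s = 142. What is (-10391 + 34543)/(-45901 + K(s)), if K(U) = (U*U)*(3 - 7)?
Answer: -24152/126557 ≈ -0.19084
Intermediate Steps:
K(U) = -4*U² (K(U) = U²*(-4) = -4*U²)
(-10391 + 34543)/(-45901 + K(s)) = (-10391 + 34543)/(-45901 - 4*142²) = 24152/(-45901 - 4*20164) = 24152/(-45901 - 80656) = 24152/(-126557) = 24152*(-1/126557) = -24152/126557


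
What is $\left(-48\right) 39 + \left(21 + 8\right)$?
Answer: $-1843$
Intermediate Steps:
$\left(-48\right) 39 + \left(21 + 8\right) = -1872 + 29 = -1843$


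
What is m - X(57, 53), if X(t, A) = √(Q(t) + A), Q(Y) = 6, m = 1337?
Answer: 1337 - √59 ≈ 1329.3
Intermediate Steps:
X(t, A) = √(6 + A)
m - X(57, 53) = 1337 - √(6 + 53) = 1337 - √59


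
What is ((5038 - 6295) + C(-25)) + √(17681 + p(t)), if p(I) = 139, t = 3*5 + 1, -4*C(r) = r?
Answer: -5003/4 + 18*√55 ≈ -1117.3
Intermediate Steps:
C(r) = -r/4
t = 16 (t = 15 + 1 = 16)
((5038 - 6295) + C(-25)) + √(17681 + p(t)) = ((5038 - 6295) - ¼*(-25)) + √(17681 + 139) = (-1257 + 25/4) + √17820 = -5003/4 + 18*√55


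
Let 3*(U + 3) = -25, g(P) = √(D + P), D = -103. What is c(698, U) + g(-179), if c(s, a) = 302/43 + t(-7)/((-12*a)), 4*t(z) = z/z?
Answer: 164331/23392 + I*√282 ≈ 7.0251 + 16.793*I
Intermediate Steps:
g(P) = √(-103 + P)
U = -34/3 (U = -3 + (⅓)*(-25) = -3 - 25/3 = -34/3 ≈ -11.333)
t(z) = ¼ (t(z) = (z/z)/4 = (¼)*1 = ¼)
c(s, a) = 302/43 - 1/(48*a) (c(s, a) = 302/43 + 1/(4*((-12*a))) = 302*(1/43) + (-1/(12*a))/4 = 302/43 - 1/(48*a))
c(698, U) + g(-179) = (-43 + 14496*(-34/3))/(2064*(-34/3)) + √(-103 - 179) = (1/2064)*(-3/34)*(-43 - 164288) + √(-282) = (1/2064)*(-3/34)*(-164331) + I*√282 = 164331/23392 + I*√282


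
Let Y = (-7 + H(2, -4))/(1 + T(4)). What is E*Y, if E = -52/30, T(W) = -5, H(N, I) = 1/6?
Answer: -533/180 ≈ -2.9611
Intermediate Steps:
H(N, I) = 1/6
E = -26/15 (E = -52*1/30 = -26/15 ≈ -1.7333)
Y = 41/24 (Y = (-7 + 1/6)/(1 - 5) = -41/6/(-4) = -41/6*(-1/4) = 41/24 ≈ 1.7083)
E*Y = -26/15*41/24 = -533/180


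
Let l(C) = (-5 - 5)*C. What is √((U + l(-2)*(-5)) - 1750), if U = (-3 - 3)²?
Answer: I*√1814 ≈ 42.591*I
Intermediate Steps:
l(C) = -10*C
U = 36 (U = (-6)² = 36)
√((U + l(-2)*(-5)) - 1750) = √((36 - 10*(-2)*(-5)) - 1750) = √((36 + 20*(-5)) - 1750) = √((36 - 100) - 1750) = √(-64 - 1750) = √(-1814) = I*√1814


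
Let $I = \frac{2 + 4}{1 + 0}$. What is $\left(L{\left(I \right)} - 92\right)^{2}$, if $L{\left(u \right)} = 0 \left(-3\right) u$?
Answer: $8464$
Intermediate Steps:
$I = 6$ ($I = \frac{6}{1} = 6 \cdot 1 = 6$)
$L{\left(u \right)} = 0$ ($L{\left(u \right)} = 0 u = 0$)
$\left(L{\left(I \right)} - 92\right)^{2} = \left(0 - 92\right)^{2} = \left(-92\right)^{2} = 8464$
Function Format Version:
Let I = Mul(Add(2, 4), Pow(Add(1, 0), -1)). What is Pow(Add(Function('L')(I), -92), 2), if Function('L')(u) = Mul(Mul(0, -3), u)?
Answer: 8464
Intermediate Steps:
I = 6 (I = Mul(6, Pow(1, -1)) = Mul(6, 1) = 6)
Function('L')(u) = 0 (Function('L')(u) = Mul(0, u) = 0)
Pow(Add(Function('L')(I), -92), 2) = Pow(Add(0, -92), 2) = Pow(-92, 2) = 8464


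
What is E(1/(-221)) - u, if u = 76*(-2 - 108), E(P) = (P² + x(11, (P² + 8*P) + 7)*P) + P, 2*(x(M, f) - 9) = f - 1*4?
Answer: 90236117393/10793861 ≈ 8360.0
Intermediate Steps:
x(M, f) = 7 + f/2 (x(M, f) = 9 + (f - 1*4)/2 = 9 + (f - 4)/2 = 9 + (-4 + f)/2 = 9 + (-2 + f/2) = 7 + f/2)
E(P) = P + P² + P*(21/2 + P²/2 + 4*P) (E(P) = (P² + (7 + ((P² + 8*P) + 7)/2)*P) + P = (P² + (7 + (7 + P² + 8*P)/2)*P) + P = (P² + (7 + (7/2 + P²/2 + 4*P))*P) + P = (P² + (21/2 + P²/2 + 4*P)*P) + P = (P² + P*(21/2 + P²/2 + 4*P)) + P = P + P² + P*(21/2 + P²/2 + 4*P))
u = -8360 (u = 76*(-110) = -8360)
E(1/(-221)) - u = (½)*(23 + (1/(-221))² + 10/(-221))/(-221) - 1*(-8360) = (½)*(-1/221)*(23 + (-1/221)² + 10*(-1/221)) + 8360 = (½)*(-1/221)*(23 + 1/48841 - 10/221) + 8360 = (½)*(-1/221)*(1121134/48841) + 8360 = -560567/10793861 + 8360 = 90236117393/10793861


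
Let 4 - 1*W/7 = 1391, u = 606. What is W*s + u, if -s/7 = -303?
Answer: -20592183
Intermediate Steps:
s = 2121 (s = -7*(-303) = 2121)
W = -9709 (W = 28 - 7*1391 = 28 - 9737 = -9709)
W*s + u = -9709*2121 + 606 = -20592789 + 606 = -20592183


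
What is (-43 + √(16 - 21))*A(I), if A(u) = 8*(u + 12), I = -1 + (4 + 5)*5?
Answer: -19264 + 448*I*√5 ≈ -19264.0 + 1001.8*I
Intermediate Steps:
I = 44 (I = -1 + 9*5 = -1 + 45 = 44)
A(u) = 96 + 8*u (A(u) = 8*(12 + u) = 96 + 8*u)
(-43 + √(16 - 21))*A(I) = (-43 + √(16 - 21))*(96 + 8*44) = (-43 + √(-5))*(96 + 352) = (-43 + I*√5)*448 = -19264 + 448*I*√5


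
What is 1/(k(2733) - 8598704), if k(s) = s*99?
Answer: -1/8328137 ≈ -1.2007e-7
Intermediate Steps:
k(s) = 99*s
1/(k(2733) - 8598704) = 1/(99*2733 - 8598704) = 1/(270567 - 8598704) = 1/(-8328137) = -1/8328137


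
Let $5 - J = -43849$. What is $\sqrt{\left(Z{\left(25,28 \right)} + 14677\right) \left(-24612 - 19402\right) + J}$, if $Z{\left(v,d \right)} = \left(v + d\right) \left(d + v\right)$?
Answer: $5 i \sqrt{30783398} \approx 27741.0 i$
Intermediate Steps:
$J = 43854$ ($J = 5 - -43849 = 5 + 43849 = 43854$)
$Z{\left(v,d \right)} = \left(d + v\right)^{2}$ ($Z{\left(v,d \right)} = \left(d + v\right) \left(d + v\right) = \left(d + v\right)^{2}$)
$\sqrt{\left(Z{\left(25,28 \right)} + 14677\right) \left(-24612 - 19402\right) + J} = \sqrt{\left(\left(28 + 25\right)^{2} + 14677\right) \left(-24612 - 19402\right) + 43854} = \sqrt{\left(53^{2} + 14677\right) \left(-44014\right) + 43854} = \sqrt{\left(2809 + 14677\right) \left(-44014\right) + 43854} = \sqrt{17486 \left(-44014\right) + 43854} = \sqrt{-769628804 + 43854} = \sqrt{-769584950} = 5 i \sqrt{30783398}$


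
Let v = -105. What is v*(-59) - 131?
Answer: 6064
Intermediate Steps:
v*(-59) - 131 = -105*(-59) - 131 = 6195 - 131 = 6064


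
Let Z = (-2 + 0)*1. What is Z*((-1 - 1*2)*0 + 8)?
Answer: -16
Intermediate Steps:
Z = -2 (Z = -2*1 = -2)
Z*((-1 - 1*2)*0 + 8) = -2*((-1 - 1*2)*0 + 8) = -2*((-1 - 2)*0 + 8) = -2*(-3*0 + 8) = -2*(0 + 8) = -2*8 = -16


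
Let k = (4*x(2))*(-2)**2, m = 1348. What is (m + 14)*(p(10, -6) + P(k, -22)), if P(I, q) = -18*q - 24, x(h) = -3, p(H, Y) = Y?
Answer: 498492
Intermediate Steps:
k = -48 (k = (4*(-3))*(-2)**2 = -12*4 = -48)
P(I, q) = -24 - 18*q
(m + 14)*(p(10, -6) + P(k, -22)) = (1348 + 14)*(-6 + (-24 - 18*(-22))) = 1362*(-6 + (-24 + 396)) = 1362*(-6 + 372) = 1362*366 = 498492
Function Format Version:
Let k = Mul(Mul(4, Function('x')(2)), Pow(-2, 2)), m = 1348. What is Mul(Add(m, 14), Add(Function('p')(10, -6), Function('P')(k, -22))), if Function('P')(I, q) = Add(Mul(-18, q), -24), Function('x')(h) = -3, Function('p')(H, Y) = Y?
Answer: 498492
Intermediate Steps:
k = -48 (k = Mul(Mul(4, -3), Pow(-2, 2)) = Mul(-12, 4) = -48)
Function('P')(I, q) = Add(-24, Mul(-18, q))
Mul(Add(m, 14), Add(Function('p')(10, -6), Function('P')(k, -22))) = Mul(Add(1348, 14), Add(-6, Add(-24, Mul(-18, -22)))) = Mul(1362, Add(-6, Add(-24, 396))) = Mul(1362, Add(-6, 372)) = Mul(1362, 366) = 498492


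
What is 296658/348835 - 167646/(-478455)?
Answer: 2672243944/2225357999 ≈ 1.2008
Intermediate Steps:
296658/348835 - 167646/(-478455) = 296658*(1/348835) - 167646*(-1/478455) = 296658/348835 + 55882/159485 = 2672243944/2225357999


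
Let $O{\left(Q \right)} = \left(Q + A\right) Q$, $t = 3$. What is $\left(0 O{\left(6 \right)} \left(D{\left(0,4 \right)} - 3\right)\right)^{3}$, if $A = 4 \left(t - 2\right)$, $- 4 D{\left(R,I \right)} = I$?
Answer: $0$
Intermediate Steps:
$D{\left(R,I \right)} = - \frac{I}{4}$
$A = 4$ ($A = 4 \left(3 - 2\right) = 4 \cdot 1 = 4$)
$O{\left(Q \right)} = Q \left(4 + Q\right)$ ($O{\left(Q \right)} = \left(Q + 4\right) Q = \left(4 + Q\right) Q = Q \left(4 + Q\right)$)
$\left(0 O{\left(6 \right)} \left(D{\left(0,4 \right)} - 3\right)\right)^{3} = \left(0 \cdot 6 \left(4 + 6\right) \left(\left(- \frac{1}{4}\right) 4 - 3\right)\right)^{3} = \left(0 \cdot 6 \cdot 10 \left(-1 - 3\right)\right)^{3} = \left(0 \cdot 60 \left(-4\right)\right)^{3} = \left(0 \left(-4\right)\right)^{3} = 0^{3} = 0$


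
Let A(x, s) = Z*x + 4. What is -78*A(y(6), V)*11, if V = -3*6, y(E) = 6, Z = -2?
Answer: 6864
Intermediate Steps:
V = -18
A(x, s) = 4 - 2*x (A(x, s) = -2*x + 4 = 4 - 2*x)
-78*A(y(6), V)*11 = -78*(4 - 2*6)*11 = -78*(4 - 12)*11 = -78*(-8)*11 = 624*11 = 6864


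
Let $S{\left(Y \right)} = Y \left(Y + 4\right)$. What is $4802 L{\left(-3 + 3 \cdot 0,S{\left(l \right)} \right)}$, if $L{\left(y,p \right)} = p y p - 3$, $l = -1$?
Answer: $-144060$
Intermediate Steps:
$S{\left(Y \right)} = Y \left(4 + Y\right)$
$L{\left(y,p \right)} = -3 + y p^{2}$ ($L{\left(y,p \right)} = y p^{2} - 3 = -3 + y p^{2}$)
$4802 L{\left(-3 + 3 \cdot 0,S{\left(l \right)} \right)} = 4802 \left(-3 + \left(-3 + 3 \cdot 0\right) \left(- (4 - 1)\right)^{2}\right) = 4802 \left(-3 + \left(-3 + 0\right) \left(\left(-1\right) 3\right)^{2}\right) = 4802 \left(-3 - 3 \left(-3\right)^{2}\right) = 4802 \left(-3 - 27\right) = 4802 \left(-30\right) = -144060$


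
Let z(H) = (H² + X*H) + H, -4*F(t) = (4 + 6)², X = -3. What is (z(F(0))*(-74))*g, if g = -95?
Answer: 4745250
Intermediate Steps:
F(t) = -25 (F(t) = -(4 + 6)²/4 = -¼*10² = -¼*100 = -25)
z(H) = H² - 2*H (z(H) = (H² - 3*H) + H = H² - 2*H)
(z(F(0))*(-74))*g = (-25*(-2 - 25)*(-74))*(-95) = (-25*(-27)*(-74))*(-95) = (675*(-74))*(-95) = -49950*(-95) = 4745250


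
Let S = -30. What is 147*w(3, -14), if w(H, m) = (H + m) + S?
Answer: -6027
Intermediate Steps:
w(H, m) = -30 + H + m (w(H, m) = (H + m) - 30 = -30 + H + m)
147*w(3, -14) = 147*(-30 + 3 - 14) = 147*(-41) = -6027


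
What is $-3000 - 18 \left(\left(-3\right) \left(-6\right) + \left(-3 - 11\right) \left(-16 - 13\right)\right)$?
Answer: $-10632$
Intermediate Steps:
$-3000 - 18 \left(\left(-3\right) \left(-6\right) + \left(-3 - 11\right) \left(-16 - 13\right)\right) = -3000 - 18 \left(18 - -406\right) = -3000 - 18 \left(18 + 406\right) = -3000 - 7632 = -10632$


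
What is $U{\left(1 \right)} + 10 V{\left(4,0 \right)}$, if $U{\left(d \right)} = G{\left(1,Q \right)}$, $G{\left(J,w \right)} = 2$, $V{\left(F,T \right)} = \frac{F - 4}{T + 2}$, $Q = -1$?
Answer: $2$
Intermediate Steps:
$V{\left(F,T \right)} = \frac{-4 + F}{2 + T}$
$U{\left(d \right)} = 2$
$U{\left(1 \right)} + 10 V{\left(4,0 \right)} = 2 + 10 \frac{-4 + 4}{2 + 0} = 2 + 10 \cdot \frac{1}{2} \cdot 0 = 2 + 10 \cdot 0 = 2 + 0 = 2$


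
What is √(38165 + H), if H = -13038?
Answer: √25127 ≈ 158.51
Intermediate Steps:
√(38165 + H) = √(38165 - 13038) = √25127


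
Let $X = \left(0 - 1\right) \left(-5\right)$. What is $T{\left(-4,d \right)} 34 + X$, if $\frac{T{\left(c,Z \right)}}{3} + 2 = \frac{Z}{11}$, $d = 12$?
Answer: $- \frac{965}{11} \approx -87.727$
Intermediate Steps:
$X = 5$ ($X = \left(-1\right) \left(-5\right) = 5$)
$T{\left(c,Z \right)} = -6 + \frac{3 Z}{11}$ ($T{\left(c,Z \right)} = -6 + 3 \frac{Z}{11} = -6 + \frac{3 Z}{11}$)
$T{\left(-4,d \right)} 34 + X = \left(-6 + \frac{3}{11} \cdot 12\right) 34 + 5 = \left(-6 + \frac{36}{11}\right) 34 + 5 = \left(- \frac{30}{11}\right) 34 + 5 = - \frac{1020}{11} + 5 = - \frac{965}{11}$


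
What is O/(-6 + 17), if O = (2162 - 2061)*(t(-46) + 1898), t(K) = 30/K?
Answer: 4407539/253 ≈ 17421.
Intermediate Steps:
O = 4407539/23 (O = (2162 - 2061)*(30/(-46) + 1898) = 101*(30*(-1/46) + 1898) = 101*(-15/23 + 1898) = 101*(43639/23) = 4407539/23 ≈ 1.9163e+5)
O/(-6 + 17) = (4407539/23)/(-6 + 17) = (4407539/23)/11 = (1/11)*(4407539/23) = 4407539/253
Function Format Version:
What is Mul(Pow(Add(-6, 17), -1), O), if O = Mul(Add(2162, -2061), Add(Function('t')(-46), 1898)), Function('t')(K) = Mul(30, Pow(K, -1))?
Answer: Rational(4407539, 253) ≈ 17421.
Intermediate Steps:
O = Rational(4407539, 23) (O = Mul(Add(2162, -2061), Add(Mul(30, Pow(-46, -1)), 1898)) = Mul(101, Add(Mul(30, Rational(-1, 46)), 1898)) = Mul(101, Add(Rational(-15, 23), 1898)) = Mul(101, Rational(43639, 23)) = Rational(4407539, 23) ≈ 1.9163e+5)
Mul(Pow(Add(-6, 17), -1), O) = Mul(Pow(Add(-6, 17), -1), Rational(4407539, 23)) = Mul(Pow(11, -1), Rational(4407539, 23)) = Mul(Rational(1, 11), Rational(4407539, 23)) = Rational(4407539, 253)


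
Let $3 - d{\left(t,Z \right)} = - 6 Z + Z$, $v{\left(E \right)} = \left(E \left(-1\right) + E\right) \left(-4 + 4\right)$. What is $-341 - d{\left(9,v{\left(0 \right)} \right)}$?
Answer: $-344$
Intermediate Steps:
$v{\left(E \right)} = 0$ ($v{\left(E \right)} = \left(- E + E\right) 0 = 0 \cdot 0 = 0$)
$d{\left(t,Z \right)} = 3 + 5 Z$ ($d{\left(t,Z \right)} = 3 - \left(- 6 Z + Z\right) = 3 - - 5 Z = 3 + 5 Z$)
$-341 - d{\left(9,v{\left(0 \right)} \right)} = -341 - \left(3 + 5 \cdot 0\right) = -341 - \left(3 + 0\right) = -341 - 3 = -344$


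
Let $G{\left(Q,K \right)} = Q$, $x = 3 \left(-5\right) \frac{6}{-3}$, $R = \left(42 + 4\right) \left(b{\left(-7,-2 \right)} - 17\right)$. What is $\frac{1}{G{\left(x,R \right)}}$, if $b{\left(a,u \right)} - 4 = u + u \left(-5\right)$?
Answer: $\frac{1}{30} \approx 0.033333$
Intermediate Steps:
$b{\left(a,u \right)} = 4 - 4 u$ ($b{\left(a,u \right)} = 4 + \left(u + u \left(-5\right)\right) = 4 + \left(u - 5 u\right) = 4 - 4 u$)
$R = -230$ ($R = \left(42 + 4\right) \left(\left(4 - -8\right) - 17\right) = 46 \left(\left(4 + 8\right) - 17\right) = 46 \left(12 - 17\right) = 46 \left(-5\right) = -230$)
$x = 30$ ($x = - 15 \cdot 6 \left(- \frac{1}{3}\right) = \left(-15\right) \left(-2\right) = 30$)
$\frac{1}{G{\left(x,R \right)}} = \frac{1}{30}$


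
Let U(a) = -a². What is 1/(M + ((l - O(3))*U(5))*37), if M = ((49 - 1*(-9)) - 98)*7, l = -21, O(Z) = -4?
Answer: 1/15445 ≈ 6.4746e-5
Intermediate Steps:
M = -280 (M = ((49 + 9) - 98)*7 = (58 - 98)*7 = -40*7 = -280)
1/(M + ((l - O(3))*U(5))*37) = 1/(-280 + ((-21 - 1*(-4))*(-1*5²))*37) = 1/(-280 + ((-21 + 4)*(-1*25))*37) = 1/(-280 - 17*(-25)*37) = 1/(-280 + 425*37) = 1/(-280 + 15725) = 1/15445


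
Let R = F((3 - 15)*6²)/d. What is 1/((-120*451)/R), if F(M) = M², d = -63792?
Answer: 54/998965 ≈ 5.4056e-5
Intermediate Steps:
R = -1296/443 (R = ((3 - 15)*6²)²/(-63792) = (-12*36)²*(-1/63792) = (-432)²*(-1/63792) = 186624*(-1/63792) = -1296/443 ≈ -2.9255)
1/((-120*451)/R) = 1/((-120*451)/(-1296/443)) = 1/(-54120*(-443/1296)) = 1/(998965/54) = 54/998965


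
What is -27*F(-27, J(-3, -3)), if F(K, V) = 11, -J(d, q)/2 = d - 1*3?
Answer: -297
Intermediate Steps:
J(d, q) = 6 - 2*d (J(d, q) = -2*(d - 1*3) = -2*(d - 3) = -2*(-3 + d) = 6 - 2*d)
-27*F(-27, J(-3, -3)) = -27*11 = -297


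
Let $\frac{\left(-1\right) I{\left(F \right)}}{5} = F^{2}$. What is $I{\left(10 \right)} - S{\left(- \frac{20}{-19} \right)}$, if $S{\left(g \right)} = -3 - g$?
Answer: $- \frac{9423}{19} \approx -495.95$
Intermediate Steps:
$I{\left(F \right)} = - 5 F^{2}$
$I{\left(10 \right)} - S{\left(- \frac{20}{-19} \right)} = - 5 \cdot 10^{2} - \left(-3 - - \frac{20}{-19}\right) = \left(-5\right) 100 - \left(-3 - \left(-20\right) \left(- \frac{1}{19}\right)\right) = -500 - \left(-3 - \frac{20}{19}\right) = -500 - - \frac{77}{19} = -500 + \frac{77}{19} = - \frac{9423}{19}$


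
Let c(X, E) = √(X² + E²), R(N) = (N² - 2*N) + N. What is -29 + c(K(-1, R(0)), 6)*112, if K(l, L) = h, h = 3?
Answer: -29 + 336*√5 ≈ 722.32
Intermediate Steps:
R(N) = N² - N
K(l, L) = 3
c(X, E) = √(E² + X²)
-29 + c(K(-1, R(0)), 6)*112 = -29 + √(6² + 3²)*112 = -29 + √(36 + 9)*112 = -29 + √45*112 = -29 + (3*√5)*112 = -29 + 336*√5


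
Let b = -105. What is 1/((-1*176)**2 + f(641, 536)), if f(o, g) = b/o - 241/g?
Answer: 343576/10642399415 ≈ 3.2284e-5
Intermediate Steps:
f(o, g) = -241/g - 105/o (f(o, g) = -105/o - 241/g = -241/g - 105/o)
1/((-1*176)**2 + f(641, 536)) = 1/((-1*176)**2 + (-241/536 - 105/641)) = 1/((-176)**2 + (-241*1/536 - 105*1/641)) = 1/(30976 + (-241/536 - 105/641)) = 1/(30976 - 210761/343576) = 1/(10642399415/343576) = 343576/10642399415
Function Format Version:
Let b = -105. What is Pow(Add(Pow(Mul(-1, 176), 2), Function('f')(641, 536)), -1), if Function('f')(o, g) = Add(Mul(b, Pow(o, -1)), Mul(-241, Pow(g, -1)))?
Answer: Rational(343576, 10642399415) ≈ 3.2284e-5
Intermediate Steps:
Function('f')(o, g) = Add(Mul(-241, Pow(g, -1)), Mul(-105, Pow(o, -1))) (Function('f')(o, g) = Add(Mul(-105, Pow(o, -1)), Mul(-241, Pow(g, -1))) = Add(Mul(-241, Pow(g, -1)), Mul(-105, Pow(o, -1))))
Pow(Add(Pow(Mul(-1, 176), 2), Function('f')(641, 536)), -1) = Pow(Add(Pow(Mul(-1, 176), 2), Add(Mul(-241, Pow(536, -1)), Mul(-105, Pow(641, -1)))), -1) = Pow(Add(Pow(-176, 2), Add(Mul(-241, Rational(1, 536)), Mul(-105, Rational(1, 641)))), -1) = Pow(Add(30976, Add(Rational(-241, 536), Rational(-105, 641))), -1) = Pow(Add(30976, Rational(-210761, 343576)), -1) = Pow(Rational(10642399415, 343576), -1) = Rational(343576, 10642399415)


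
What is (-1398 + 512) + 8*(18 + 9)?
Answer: -670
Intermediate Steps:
(-1398 + 512) + 8*(18 + 9) = -886 + 8*27 = -886 + 216 = -670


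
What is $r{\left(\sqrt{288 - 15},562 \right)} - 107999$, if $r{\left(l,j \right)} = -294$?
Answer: $-108293$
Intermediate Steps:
$r{\left(\sqrt{288 - 15},562 \right)} - 107999 = -294 - 107999 = -108293$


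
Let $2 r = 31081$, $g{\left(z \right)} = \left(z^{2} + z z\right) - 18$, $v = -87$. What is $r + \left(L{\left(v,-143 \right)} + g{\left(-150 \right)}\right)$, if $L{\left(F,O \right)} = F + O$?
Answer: $\frac{120585}{2} \approx 60293.0$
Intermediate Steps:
$g{\left(z \right)} = -18 + 2 z^{2}$ ($g{\left(z \right)} = \left(z^{2} + z^{2}\right) - 18 = 2 z^{2} - 18 = -18 + 2 z^{2}$)
$r = \frac{31081}{2}$ ($r = \frac{1}{2} \cdot 31081 = \frac{31081}{2} \approx 15541.0$)
$r + \left(L{\left(v,-143 \right)} + g{\left(-150 \right)}\right) = \frac{31081}{2} - \left(248 - 45000\right) = \frac{31081}{2} + \left(-230 + \left(-18 + 2 \cdot 22500\right)\right) = \frac{31081}{2} + \left(-230 + \left(-18 + 45000\right)\right) = \frac{31081}{2} + \left(-230 + 44982\right) = \frac{31081}{2} + 44752 = \frac{120585}{2}$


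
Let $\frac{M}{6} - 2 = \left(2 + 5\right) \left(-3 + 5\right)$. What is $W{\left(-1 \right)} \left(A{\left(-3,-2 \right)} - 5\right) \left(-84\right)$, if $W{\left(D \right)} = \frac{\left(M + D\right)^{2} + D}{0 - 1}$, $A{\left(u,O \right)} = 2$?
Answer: $-2274048$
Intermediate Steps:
$M = 96$ ($M = 12 + 6 \left(2 + 5\right) \left(-3 + 5\right) = 12 + 6 \cdot 7 \cdot 2 = 12 + 6 \cdot 14 = 12 + 84 = 96$)
$W{\left(D \right)} = - D - \left(96 + D\right)^{2}$ ($W{\left(D \right)} = \frac{\left(96 + D\right)^{2} + D}{0 - 1} = \frac{D + \left(96 + D\right)^{2}}{-1} = \left(D + \left(96 + D\right)^{2}\right) \left(-1\right) = - D - \left(96 + D\right)^{2}$)
$W{\left(-1 \right)} \left(A{\left(-3,-2 \right)} - 5\right) \left(-84\right) = \left(\left(-1\right) \left(-1\right) - \left(96 - 1\right)^{2}\right) \left(2 - 5\right) \left(-84\right) = \left(1 - 95^{2}\right) \left(-3\right) \left(-84\right) = \left(1 - 9025\right) \left(-3\right) \left(-84\right) = \left(-9024\right) \left(-3\right) \left(-84\right) = 27072 \left(-84\right) = -2274048$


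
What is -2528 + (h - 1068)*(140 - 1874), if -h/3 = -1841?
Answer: -7727498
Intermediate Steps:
h = 5523 (h = -3*(-1841) = 5523)
-2528 + (h - 1068)*(140 - 1874) = -2528 + (5523 - 1068)*(140 - 1874) = -2528 + 4455*(-1734) = -2528 - 7724970 = -7727498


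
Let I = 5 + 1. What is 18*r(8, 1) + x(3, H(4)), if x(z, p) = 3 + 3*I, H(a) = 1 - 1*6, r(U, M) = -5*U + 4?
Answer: -627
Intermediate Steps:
I = 6
r(U, M) = 4 - 5*U
H(a) = -5 (H(a) = 1 - 6 = -5)
x(z, p) = 21 (x(z, p) = 3 + 3*6 = 3 + 18 = 21)
18*r(8, 1) + x(3, H(4)) = 18*(4 - 5*8) + 21 = 18*(4 - 40) + 21 = 18*(-36) + 21 = -648 + 21 = -627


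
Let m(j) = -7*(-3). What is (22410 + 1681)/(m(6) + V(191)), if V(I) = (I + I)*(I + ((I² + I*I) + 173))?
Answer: 24091/28010553 ≈ 0.00086007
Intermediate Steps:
m(j) = 21
V(I) = 2*I*(173 + I + 2*I²) (V(I) = (2*I)*(I + ((I² + I²) + 173)) = (2*I)*(I + (2*I² + 173)) = (2*I)*(I + (173 + 2*I²)) = (2*I)*(173 + I + 2*I²) = 2*I*(173 + I + 2*I²))
(22410 + 1681)/(m(6) + V(191)) = (22410 + 1681)/(21 + 2*191*(173 + 191 + 2*191²)) = 24091/(21 + 2*191*(173 + 191 + 2*36481)) = 24091/(21 + 2*191*(173 + 191 + 72962)) = 24091/(21 + 2*191*73326) = 24091/(21 + 28010532) = 24091/28010553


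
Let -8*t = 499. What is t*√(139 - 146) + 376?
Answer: 376 - 499*I*√7/8 ≈ 376.0 - 165.03*I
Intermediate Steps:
t = -499/8 (t = -⅛*499 = -499/8 ≈ -62.375)
t*√(139 - 146) + 376 = -499*√(139 - 146)/8 + 376 = -499*I*√7/8 + 376 = 376 - 499*I*√7/8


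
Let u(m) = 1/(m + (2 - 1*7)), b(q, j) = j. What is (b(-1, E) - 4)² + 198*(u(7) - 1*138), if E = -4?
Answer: -27161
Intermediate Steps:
u(m) = 1/(-5 + m) (u(m) = 1/(m + (2 - 7)) = 1/(m - 5) = 1/(-5 + m))
(b(-1, E) - 4)² + 198*(u(7) - 1*138) = (-4 - 4)² + 198*(1/(-5 + 7) - 1*138) = (-8)² + 198*(1/2 - 138) = 64 + 198*(½ - 138) = 64 + 198*(-275/2) = 64 - 27225 = -27161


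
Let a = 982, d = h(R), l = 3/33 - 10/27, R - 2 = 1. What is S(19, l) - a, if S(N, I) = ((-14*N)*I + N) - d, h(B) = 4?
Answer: -265121/297 ≈ -892.66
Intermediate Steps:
R = 3 (R = 2 + 1 = 3)
l = -83/297 (l = 3*(1/33) - 10*1/27 = 1/11 - 10/27 = -83/297 ≈ -0.27946)
d = 4
S(N, I) = -4 + N - 14*I*N (S(N, I) = ((-14*N)*I + N) - 1*4 = (-14*I*N + N) - 4 = (N - 14*I*N) - 4 = -4 + N - 14*I*N)
S(19, l) - a = (-4 + 19 - 14*(-83/297)*19) - 1*982 = (-4 + 19 + 22078/297) - 982 = 26533/297 - 982 = -265121/297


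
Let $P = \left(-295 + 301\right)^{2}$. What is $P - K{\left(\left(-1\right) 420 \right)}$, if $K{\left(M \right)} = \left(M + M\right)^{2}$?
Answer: $-705564$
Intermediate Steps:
$K{\left(M \right)} = 4 M^{2}$ ($K{\left(M \right)} = \left(2 M\right)^{2} = 4 M^{2}$)
$P = 36$ ($P = 6^{2} = 36$)
$P - K{\left(\left(-1\right) 420 \right)} = 36 - 4 \left(\left(-1\right) 420\right)^{2} = 36 - 4 \left(-420\right)^{2} = 36 - 4 \cdot 176400 = 36 - 705600 = -705564$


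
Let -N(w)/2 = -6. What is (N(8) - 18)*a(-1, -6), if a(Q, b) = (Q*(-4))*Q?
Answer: 24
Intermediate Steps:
a(Q, b) = -4*Q**2 (a(Q, b) = (-4*Q)*Q = -4*Q**2)
N(w) = 12 (N(w) = -2*(-6) = 12)
(N(8) - 18)*a(-1, -6) = (12 - 18)*(-4*(-1)**2) = -(-24) = -6*(-4) = 24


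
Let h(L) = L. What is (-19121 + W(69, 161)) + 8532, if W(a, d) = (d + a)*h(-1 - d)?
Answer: -47849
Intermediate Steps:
W(a, d) = (-1 - d)*(a + d) (W(a, d) = (d + a)*(-1 - d) = (a + d)*(-1 - d) = (-1 - d)*(a + d))
(-19121 + W(69, 161)) + 8532 = (-19121 - (1 + 161)*(69 + 161)) + 8532 = (-19121 - 1*162*230) + 8532 = (-19121 - 37260) + 8532 = -56381 + 8532 = -47849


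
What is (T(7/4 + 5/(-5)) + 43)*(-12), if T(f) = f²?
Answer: -2091/4 ≈ -522.75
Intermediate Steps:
(T(7/4 + 5/(-5)) + 43)*(-12) = ((7/4 + 5/(-5))² + 43)*(-12) = ((7*(¼) + 5*(-⅕))² + 43)*(-12) = ((7/4 - 1)² + 43)*(-12) = ((¾)² + 43)*(-12) = (9/16 + 43)*(-12) = (697/16)*(-12) = -2091/4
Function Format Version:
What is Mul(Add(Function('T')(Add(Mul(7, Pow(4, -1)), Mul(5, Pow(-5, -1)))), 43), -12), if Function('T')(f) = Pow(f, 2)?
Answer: Rational(-2091, 4) ≈ -522.75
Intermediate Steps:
Mul(Add(Function('T')(Add(Mul(7, Pow(4, -1)), Mul(5, Pow(-5, -1)))), 43), -12) = Mul(Add(Pow(Add(Mul(7, Pow(4, -1)), Mul(5, Pow(-5, -1))), 2), 43), -12) = Mul(Add(Pow(Add(Mul(7, Rational(1, 4)), Mul(5, Rational(-1, 5))), 2), 43), -12) = Mul(Add(Pow(Add(Rational(7, 4), -1), 2), 43), -12) = Mul(Add(Pow(Rational(3, 4), 2), 43), -12) = Mul(Add(Rational(9, 16), 43), -12) = Mul(Rational(697, 16), -12) = Rational(-2091, 4)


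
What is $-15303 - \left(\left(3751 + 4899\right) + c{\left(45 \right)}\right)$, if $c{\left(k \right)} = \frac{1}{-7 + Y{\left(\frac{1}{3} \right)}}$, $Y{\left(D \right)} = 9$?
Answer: $- \frac{47907}{2} \approx -23954.0$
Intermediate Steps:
$c{\left(k \right)} = \frac{1}{2}$ ($c{\left(k \right)} = \frac{1}{-7 + 9} = \frac{1}{2}$)
$-15303 - \left(\left(3751 + 4899\right) + c{\left(45 \right)}\right) = -15303 - \left(\left(3751 + 4899\right) + \frac{1}{2}\right) = -15303 - \left(8650 + \frac{1}{2}\right) = -15303 - \frac{17301}{2} = - \frac{47907}{2}$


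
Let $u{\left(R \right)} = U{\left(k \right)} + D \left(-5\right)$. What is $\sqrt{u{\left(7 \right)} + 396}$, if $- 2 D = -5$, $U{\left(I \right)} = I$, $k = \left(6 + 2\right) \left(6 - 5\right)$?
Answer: $\frac{3 \sqrt{174}}{2} \approx 19.786$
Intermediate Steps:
$k = 8$ ($k = 8 \cdot 1 = 8$)
$D = \frac{5}{2}$ ($D = \left(- \frac{1}{2}\right) \left(-5\right) = \frac{5}{2} \approx 2.5$)
$u{\left(R \right)} = - \frac{9}{2}$ ($u{\left(R \right)} = 8 + \frac{5}{2} \left(-5\right) = 8 - \frac{25}{2} = - \frac{9}{2}$)
$\sqrt{u{\left(7 \right)} + 396} = \sqrt{- \frac{9}{2} + 396} = \sqrt{\frac{783}{2}} = \frac{3 \sqrt{174}}{2}$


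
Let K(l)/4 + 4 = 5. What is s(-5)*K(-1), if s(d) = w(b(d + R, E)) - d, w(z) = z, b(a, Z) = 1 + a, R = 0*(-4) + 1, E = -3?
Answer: 8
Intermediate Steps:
K(l) = 4 (K(l) = -16 + 4*5 = -16 + 20 = 4)
R = 1 (R = 0 + 1 = 1)
s(d) = 2 (s(d) = (1 + (d + 1)) - d = (1 + (1 + d)) - d = (2 + d) - d = 2)
s(-5)*K(-1) = 2*4 = 8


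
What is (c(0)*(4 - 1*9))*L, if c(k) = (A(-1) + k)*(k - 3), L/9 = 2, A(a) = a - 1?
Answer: -540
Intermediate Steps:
A(a) = -1 + a
L = 18 (L = 9*2 = 18)
c(k) = (-3 + k)*(-2 + k) (c(k) = ((-1 - 1) + k)*(k - 3) = (-2 + k)*(-3 + k) = (-3 + k)*(-2 + k))
(c(0)*(4 - 1*9))*L = ((6 + 0² - 5*0)*(4 - 1*9))*18 = ((6 + 0 + 0)*(4 - 9))*18 = (6*(-5))*18 = -30*18 = -540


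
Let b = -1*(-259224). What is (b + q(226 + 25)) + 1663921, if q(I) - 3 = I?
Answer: 1923399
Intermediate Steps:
q(I) = 3 + I
b = 259224
(b + q(226 + 25)) + 1663921 = (259224 + (3 + (226 + 25))) + 1663921 = (259224 + (3 + 251)) + 1663921 = (259224 + 254) + 1663921 = 259478 + 1663921 = 1923399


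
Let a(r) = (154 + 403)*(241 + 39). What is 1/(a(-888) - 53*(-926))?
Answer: 1/205038 ≈ 4.8771e-6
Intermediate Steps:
a(r) = 155960 (a(r) = 557*280 = 155960)
1/(a(-888) - 53*(-926)) = 1/(155960 - 53*(-926)) = 1/(155960 + 49078) = 1/205038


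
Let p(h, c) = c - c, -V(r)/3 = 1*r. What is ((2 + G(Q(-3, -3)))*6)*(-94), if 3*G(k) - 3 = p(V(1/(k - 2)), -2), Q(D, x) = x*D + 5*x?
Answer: -1692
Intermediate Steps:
V(r) = -3*r
Q(D, x) = 5*x + D*x (Q(D, x) = D*x + 5*x = 5*x + D*x)
p(h, c) = 0
G(k) = 1 (G(k) = 1 + (⅓)*0 = 1 + 0 = 1)
((2 + G(Q(-3, -3)))*6)*(-94) = ((2 + 1)*6)*(-94) = (3*6)*(-94) = 18*(-94) = -1692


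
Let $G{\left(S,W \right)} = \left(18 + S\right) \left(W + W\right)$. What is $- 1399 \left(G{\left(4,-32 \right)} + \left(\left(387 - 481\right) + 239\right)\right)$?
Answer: $1766937$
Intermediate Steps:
$G{\left(S,W \right)} = 2 W \left(18 + S\right)$ ($G{\left(S,W \right)} = \left(18 + S\right) 2 W = 2 W \left(18 + S\right)$)
$- 1399 \left(G{\left(4,-32 \right)} + \left(\left(387 - 481\right) + 239\right)\right) = - 1399 \left(2 \left(-32\right) \left(18 + 4\right) + \left(\left(387 - 481\right) + 239\right)\right) = - 1399 \left(2 \left(-32\right) 22 + \left(-94 + 239\right)\right) = - 1399 \left(-1408 + 145\right) = \left(-1399\right) \left(-1263\right) = 1766937$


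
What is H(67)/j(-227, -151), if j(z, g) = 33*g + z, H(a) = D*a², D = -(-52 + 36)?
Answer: -35912/2605 ≈ -13.786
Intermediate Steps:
D = 16 (D = -1*(-16) = 16)
H(a) = 16*a²
j(z, g) = z + 33*g
H(67)/j(-227, -151) = (16*67²)/(-227 + 33*(-151)) = (16*4489)/(-227 - 4983) = 71824/(-5210) = 71824*(-1/5210) = -35912/2605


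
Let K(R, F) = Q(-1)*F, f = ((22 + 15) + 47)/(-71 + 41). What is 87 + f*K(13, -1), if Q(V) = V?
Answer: 421/5 ≈ 84.200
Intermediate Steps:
f = -14/5 (f = (37 + 47)/(-30) = 84*(-1/30) = -14/5 ≈ -2.8000)
K(R, F) = -F
87 + f*K(13, -1) = 87 - (-14)*(-1)/5 = 87 - 14/5*1 = 87 - 14/5 = 421/5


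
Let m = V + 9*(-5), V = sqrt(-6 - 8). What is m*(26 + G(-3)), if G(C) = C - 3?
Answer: -900 + 20*I*sqrt(14) ≈ -900.0 + 74.833*I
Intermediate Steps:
G(C) = -3 + C
V = I*sqrt(14) (V = sqrt(-14) = I*sqrt(14) ≈ 3.7417*I)
m = -45 + I*sqrt(14) (m = I*sqrt(14) + 9*(-5) = I*sqrt(14) - 45 = -45 + I*sqrt(14) ≈ -45.0 + 3.7417*I)
m*(26 + G(-3)) = (-45 + I*sqrt(14))*(26 + (-3 - 3)) = (-45 + I*sqrt(14))*(26 - 6) = (-45 + I*sqrt(14))*20 = -900 + 20*I*sqrt(14)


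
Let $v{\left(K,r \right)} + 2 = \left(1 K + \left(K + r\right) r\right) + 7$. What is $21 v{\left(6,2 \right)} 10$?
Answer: $5670$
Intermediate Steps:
$v{\left(K,r \right)} = 5 + K + r \left(K + r\right)$ ($v{\left(K,r \right)} = -2 + \left(\left(1 K + \left(K + r\right) r\right) + 7\right) = -2 + \left(\left(K + r \left(K + r\right)\right) + 7\right) = -2 + \left(7 + K + r \left(K + r\right)\right) = 5 + K + r \left(K + r\right)$)
$21 v{\left(6,2 \right)} 10 = 21 \left(5 + 6 + 2^{2} + 6 \cdot 2\right) 10 = 21 \left(5 + 6 + 4 + 12\right) 10 = 21 \cdot 27 \cdot 10 = 567 \cdot 10 = 5670$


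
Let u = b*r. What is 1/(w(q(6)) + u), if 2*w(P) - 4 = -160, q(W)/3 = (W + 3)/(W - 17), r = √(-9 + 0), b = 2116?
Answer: -13/6717198 - 529*I/3358599 ≈ -1.9353e-6 - 0.00015751*I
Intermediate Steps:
r = 3*I (r = √(-9) = 3*I ≈ 3.0*I)
q(W) = 3*(3 + W)/(-17 + W) (q(W) = 3*((W + 3)/(W - 17)) = 3*((3 + W)/(-17 + W)) = 3*(3 + W)/(-17 + W))
u = 6348*I (u = 2116*(3*I) = 6348*I ≈ 6348.0*I)
w(P) = -78 (w(P) = 2 + (½)*(-160) = 2 - 80 = -78)
1/(w(q(6)) + u) = 1/(-78 + 6348*I) = (-78 - 6348*I)/40303188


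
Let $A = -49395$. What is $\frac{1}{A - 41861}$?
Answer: $- \frac{1}{91256} \approx -1.0958 \cdot 10^{-5}$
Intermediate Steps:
$\frac{1}{A - 41861} = \frac{1}{-49395 - 41861} = \frac{1}{-91256} = - \frac{1}{91256}$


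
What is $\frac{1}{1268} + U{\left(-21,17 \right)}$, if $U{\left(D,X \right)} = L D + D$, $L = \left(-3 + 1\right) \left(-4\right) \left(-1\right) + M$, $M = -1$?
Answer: $\frac{213025}{1268} \approx 168.0$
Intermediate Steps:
$L = -9$ ($L = \left(-3 + 1\right) \left(-4\right) \left(-1\right) - 1 = \left(-2\right) \left(-4\right) \left(-1\right) - 1 = 8 \left(-1\right) - 1 = -8 - 1 = -9$)
$U{\left(D,X \right)} = - 8 D$ ($U{\left(D,X \right)} = - 9 D + D = - 8 D$)
$\frac{1}{1268} + U{\left(-21,17 \right)} = \frac{1}{1268} - -168 = \frac{1}{1268} + 168 = \frac{213025}{1268}$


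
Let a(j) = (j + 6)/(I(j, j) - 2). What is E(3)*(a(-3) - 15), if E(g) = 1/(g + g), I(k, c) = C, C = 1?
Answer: -3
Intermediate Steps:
I(k, c) = 1
E(g) = 1/(2*g)
a(j) = -6 - j (a(j) = (j + 6)/(1 - 2) = (6 + j)/(-1) = (6 + j)*(-1) = -6 - j)
E(3)*(a(-3) - 15) = ((½)/3)*((-6 - 1*(-3)) - 15) = ((½)*(⅓))*((-6 + 3) - 15) = (-3 - 15)/6 = (⅙)*(-18) = -3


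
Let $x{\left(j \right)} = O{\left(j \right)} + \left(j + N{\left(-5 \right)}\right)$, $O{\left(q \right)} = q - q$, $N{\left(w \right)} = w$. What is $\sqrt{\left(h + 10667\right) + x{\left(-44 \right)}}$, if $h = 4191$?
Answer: $\sqrt{14809} \approx 121.69$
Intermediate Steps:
$O{\left(q \right)} = 0$
$x{\left(j \right)} = -5 + j$ ($x{\left(j \right)} = 0 + \left(j - 5\right) = 0 + \left(-5 + j\right) = -5 + j$)
$\sqrt{\left(h + 10667\right) + x{\left(-44 \right)}} = \sqrt{\left(4191 + 10667\right) - 49} = \sqrt{14858 - 49} = \sqrt{14809}$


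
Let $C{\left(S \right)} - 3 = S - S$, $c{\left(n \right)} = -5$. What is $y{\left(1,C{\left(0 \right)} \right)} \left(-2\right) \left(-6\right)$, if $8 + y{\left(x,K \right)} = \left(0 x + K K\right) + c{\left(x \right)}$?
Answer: $-48$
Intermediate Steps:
$C{\left(S \right)} = 3$ ($C{\left(S \right)} = 3 + \left(S - S\right) = 3 + 0 = 3$)
$y{\left(x,K \right)} = -13 + K^{2}$ ($y{\left(x,K \right)} = -8 + \left(\left(0 x + K K\right) - 5\right) = -8 + \left(\left(0 + K^{2}\right) - 5\right) = -8 + \left(K^{2} - 5\right) = -8 + \left(-5 + K^{2}\right) = -13 + K^{2}$)
$y{\left(1,C{\left(0 \right)} \right)} \left(-2\right) \left(-6\right) = \left(-13 + 3^{2}\right) \left(-2\right) \left(-6\right) = \left(-13 + 9\right) \left(-2\right) \left(-6\right) = \left(-4\right) \left(-2\right) \left(-6\right) = 8 \left(-6\right) = -48$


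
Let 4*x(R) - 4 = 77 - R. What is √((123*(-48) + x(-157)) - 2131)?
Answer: I*√31902/2 ≈ 89.306*I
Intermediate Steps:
x(R) = 81/4 - R/4 (x(R) = 1 + (77 - R)/4 = 1 + (77/4 - R/4) = 81/4 - R/4)
√((123*(-48) + x(-157)) - 2131) = √((123*(-48) + (81/4 - ¼*(-157))) - 2131) = √((-5904 + (81/4 + 157/4)) - 2131) = √((-5904 + 119/2) - 2131) = √(-11689/2 - 2131) = √(-15951/2) = I*√31902/2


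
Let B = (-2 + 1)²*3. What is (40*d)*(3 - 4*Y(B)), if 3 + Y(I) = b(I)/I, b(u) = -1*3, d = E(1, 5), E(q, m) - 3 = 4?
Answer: 5320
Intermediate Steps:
B = 3 (B = (-1)²*3 = 1*3 = 3)
E(q, m) = 7 (E(q, m) = 3 + 4 = 7)
d = 7
b(u) = -3
Y(I) = -3 - 3/I
(40*d)*(3 - 4*Y(B)) = (40*7)*(3 - 4*(-3 - 3/3)) = 280*(3 - 4*(-3 - 3*⅓)) = 280*(3 - 4*(-3 - 1)) = 280*(3 - 4*(-4)) = 280*(3 + 16) = 280*19 = 5320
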